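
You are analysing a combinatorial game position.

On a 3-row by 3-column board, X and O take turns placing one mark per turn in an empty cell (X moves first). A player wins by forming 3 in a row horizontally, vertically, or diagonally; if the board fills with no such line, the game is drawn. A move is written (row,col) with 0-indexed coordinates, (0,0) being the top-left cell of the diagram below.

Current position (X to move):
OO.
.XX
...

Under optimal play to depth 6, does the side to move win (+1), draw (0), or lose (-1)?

p1 X@[OO./.XX/...]: (0,2)[OOX/.XX/...]+1* (1,0)[OO./XXX/...]+1 (2,0)[OO./.XX/X..]-1 (2,1)[OO./.XX/.X.]-1 (2,2)[OO./.XX/..X]-1
p2 O@[OOX/.XX/...]: (1,0)[OOX/OXX/...]-1* (2,0)[OOX/.XX/O..]-1 (2,1)[OOX/.XX/.O.]-1 (2,2)[OOX/.XX/..O]-1
p3 X@[OOX/OXX/...]: (2,0)[OOX/OXX/X..]+1* (2,1)[OOX/OXX/.X.]-1 (2,2)[OOX/OXX/..X]+1
p4 O@[OOX/OXX/X..] terminal -1; root [OO./.XX/...] d6

value(OO./.XX/..., X) = +1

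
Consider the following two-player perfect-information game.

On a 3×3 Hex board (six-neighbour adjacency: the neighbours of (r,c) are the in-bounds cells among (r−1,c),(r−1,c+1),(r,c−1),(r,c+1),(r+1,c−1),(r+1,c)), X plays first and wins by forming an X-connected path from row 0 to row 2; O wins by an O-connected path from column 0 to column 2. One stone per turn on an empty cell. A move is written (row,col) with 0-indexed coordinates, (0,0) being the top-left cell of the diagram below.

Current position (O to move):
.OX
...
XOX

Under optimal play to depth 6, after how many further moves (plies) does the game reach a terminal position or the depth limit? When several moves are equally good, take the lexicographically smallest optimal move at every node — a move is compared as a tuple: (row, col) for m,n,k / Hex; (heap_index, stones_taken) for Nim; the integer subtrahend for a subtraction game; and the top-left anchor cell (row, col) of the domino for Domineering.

PV length from [.OX/.../XOX]: 4 plies

p1 O@[.OX/.../XOX]: (0,0)[OOX/.../XOX]-1* (1,0)[.OX/O../XOX]-1 (1,1)[.OX/.O./XOX]-1 (1,2)[.OX/..O/XOX]-1
p2 X@[OOX/.../XOX]: (1,0)[OOX/X../XOX]+1* (1,1)[OOX/.X./XOX]+1 (1,2)[OOX/..X/XOX]+1
p3 O@[OOX/X../XOX]: (1,1)[OOX/XO./XOX]-1* (1,2)[OOX/X.O/XOX]-1
p4 X@[OOX/XO./XOX]: (1,2)[OOX/XOX/XOX]+1*
p5 O@[OOX/XOX/XOX] terminal -1; root [.OX/.../XOX] d6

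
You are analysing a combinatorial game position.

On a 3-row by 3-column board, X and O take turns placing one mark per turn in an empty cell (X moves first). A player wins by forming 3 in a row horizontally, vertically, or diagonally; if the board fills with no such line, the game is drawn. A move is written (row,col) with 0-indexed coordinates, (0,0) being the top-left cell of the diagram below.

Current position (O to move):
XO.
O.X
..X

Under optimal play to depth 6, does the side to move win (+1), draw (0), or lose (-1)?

value(XO./O.X/..X, O) = -1

p1 O@[XO./O.X/..X]: (0,2)[XOO/O.X/..X]-1* (1,1)[XO./OOX/..X]-1 (2,0)[XO./O.X/O.X]-1 (2,1)[XO./O.X/.OX]-1
p2 X@[XOO/O.X/..X]: (1,1)[XOO/OXX/..X]+1* (2,0)[XOO/O.X/X.X]+1 (2,1)[XOO/O.X/.XX]+1
p3 O@[XOO/OXX/..X] terminal -1; root [XO./O.X/..X] d6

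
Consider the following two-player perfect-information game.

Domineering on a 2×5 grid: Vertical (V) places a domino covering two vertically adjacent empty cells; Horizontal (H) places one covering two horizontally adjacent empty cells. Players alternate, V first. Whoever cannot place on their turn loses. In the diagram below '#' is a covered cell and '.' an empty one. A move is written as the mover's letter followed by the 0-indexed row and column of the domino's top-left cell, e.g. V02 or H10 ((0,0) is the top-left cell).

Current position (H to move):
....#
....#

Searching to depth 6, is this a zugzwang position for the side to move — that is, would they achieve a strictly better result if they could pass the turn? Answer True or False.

ply 1, H at ....#/....# | H00=-1→##..#/....#; H01=+1→.##.#/....#*; H02=-1→..###/....#; H10=-1→....#/##..#; H11=+1→....#/.##.#; H12=-1→....#/..###
ply 2, V at .##.#/....# | V00=-1→###.#/#...#*; V03=-1→.####/...##
ply 3, H at ###.#/#...# | H11=-1→###.#/###.#; H12=+1→###.#/#.###*
ply 4: ###.#/#.### is terminal -1 (V); from ....#/....# depth 6
pass branch (V moves first from the same position):
  | ply 1, V at ....#/....# | V00=-1→#...#/#...#*; V01=-1→.#..#/.#..#; V02=-1→..#.#/..#.#; V03=-1→...##/...##
  | ply 2, H at #...#/#...# | H01=+1→###.#/#...#*; H02=+1→#.###/#...#; H11=+1→#...#/###.#; H12=+1→#...#/#.###
  | ply 3, V at ###.#/#...# | V03=-1→#####/#..##*
  | ply 4, H at #####/#..## | H11=+1→#####/#####*
  | ply 5: #####/##### is terminal -1 (V); from ....#/....# depth 6
H moving scores +1; H passing scores +1

zugzwang(....#/....#, H) = False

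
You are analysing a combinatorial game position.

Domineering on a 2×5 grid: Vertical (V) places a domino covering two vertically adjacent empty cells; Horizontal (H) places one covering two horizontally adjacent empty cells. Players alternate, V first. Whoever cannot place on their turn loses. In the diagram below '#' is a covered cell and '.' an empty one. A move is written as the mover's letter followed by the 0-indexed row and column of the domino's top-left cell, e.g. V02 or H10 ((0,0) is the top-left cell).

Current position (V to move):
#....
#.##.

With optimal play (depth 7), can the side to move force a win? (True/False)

[#..../#.##.] V move#1: V01:-1/##.../####.*, V04:-1/#...#/#.###
[##.../####.] H move#2: H02:-1/####./####., H03:+1/##.##/####.*
[##.##/####.] end (terminal -1, V#3); searched #..../#.##. to 7

V winning at [#..../#.##.]: False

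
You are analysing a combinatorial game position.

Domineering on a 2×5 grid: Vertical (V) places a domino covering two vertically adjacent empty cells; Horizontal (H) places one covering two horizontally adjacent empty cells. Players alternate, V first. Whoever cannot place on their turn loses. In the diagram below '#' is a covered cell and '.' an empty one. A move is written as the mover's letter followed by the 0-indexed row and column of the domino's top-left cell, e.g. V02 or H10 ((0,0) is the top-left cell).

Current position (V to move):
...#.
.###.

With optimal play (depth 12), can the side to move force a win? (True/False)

V winning at [...#./.###.]: True

[...#./.###.] V move#1: V00:+1/#..#./####.*, V04:-1/...##/.####
[#..#./####.] H move#2: H01:-1/####./####.*
[####./####.] V move#3: V04:+1/#####/#####*
[#####/#####] end (terminal -1, H#4); searched ...#./.###. to 12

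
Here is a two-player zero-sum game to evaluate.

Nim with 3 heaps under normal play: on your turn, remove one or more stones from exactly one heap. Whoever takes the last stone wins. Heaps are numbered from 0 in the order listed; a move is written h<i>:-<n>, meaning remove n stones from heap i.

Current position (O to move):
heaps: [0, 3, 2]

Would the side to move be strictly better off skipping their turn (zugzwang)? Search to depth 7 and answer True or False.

ply 1, O at (0,3,2) | h1:-1=+1→(0,2,2)*; h1:-2=-1→(0,1,2); h1:-3=-1→(0,0,2); h2:-1=-1→(0,3,1); h2:-2=-1→(0,3,0)
ply 2, X at (0,2,2) | h1:-1=-1→(0,1,2)*; h1:-2=-1→(0,0,2); h2:-1=-1→(0,2,1); h2:-2=-1→(0,2,0)
ply 3, O at (0,1,2) | h1:-1=-1→(0,0,2); h2:-1=+1→(0,1,1)*; h2:-2=-1→(0,1,0)
ply 4, X at (0,1,1) | h1:-1=-1→(0,0,1)*; h2:-1=-1→(0,1,0)
ply 5, O at (0,0,1) | h2:-1=+1→(0,0,0)*
ply 6: (0,0,0) is terminal -1 (X); from (0,3,2) depth 7
if O skipped the turn, X would face:
~ ply 1, X at (0,3,2) | h1:-1=+1→(0,2,2)*; h1:-2=-1→(0,1,2); h1:-3=-1→(0,0,2); h2:-1=-1→(0,3,1); h2:-2=-1→(0,3,0)
~ ply 2, O at (0,2,2) | h1:-1=-1→(0,1,2)*; h1:-2=-1→(0,0,2); h2:-1=-1→(0,2,1); h2:-2=-1→(0,2,0)
~ ply 3, X at (0,1,2) | h1:-1=-1→(0,0,2); h2:-1=+1→(0,1,1)*; h2:-2=-1→(0,1,0)
~ ply 4, O at (0,1,1) | h1:-1=-1→(0,0,1)*; h2:-1=-1→(0,1,0)
~ ply 5, X at (0,0,1) | h2:-1=+1→(0,0,0)*
~ ply 6: (0,0,0) is terminal -1 (O); from (0,3,2) depth 7
compare (O): move=+1 vs pass=-1

zugzwang((0,3,2), O) = False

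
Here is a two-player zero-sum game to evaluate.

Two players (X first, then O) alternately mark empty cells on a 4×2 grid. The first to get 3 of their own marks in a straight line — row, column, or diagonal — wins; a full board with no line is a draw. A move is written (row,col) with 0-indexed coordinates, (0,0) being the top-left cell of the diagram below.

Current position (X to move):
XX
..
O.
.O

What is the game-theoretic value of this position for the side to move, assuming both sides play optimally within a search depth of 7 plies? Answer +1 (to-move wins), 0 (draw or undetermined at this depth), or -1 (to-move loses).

value(XX/../O./.O, X) = 0

ply 1, X at XX/../O./.O | (1,0)=+0→XX/X./O./.O*; (1,1)=+0→XX/.X/O./.O; (2,1)=+0→XX/../OX/.O; (3,0)=+0→XX/../O./XO
ply 2, O at XX/X./O./.O | (1,1)=+0→XX/XO/O./.O*; (2,1)=+0→XX/X./OO/.O; (3,0)=+0→XX/X./O./OO
ply 3, X at XX/XO/O./.O | (2,1)=+0→XX/XO/OX/.O*; (3,0)=-1→XX/XO/O./XO
ply 4, O at XX/XO/OX/.O | (3,0)=+0→XX/XO/OX/OO*
ply 5: XX/XO/OX/OO is terminal +0 (X); from XX/../O./.O depth 7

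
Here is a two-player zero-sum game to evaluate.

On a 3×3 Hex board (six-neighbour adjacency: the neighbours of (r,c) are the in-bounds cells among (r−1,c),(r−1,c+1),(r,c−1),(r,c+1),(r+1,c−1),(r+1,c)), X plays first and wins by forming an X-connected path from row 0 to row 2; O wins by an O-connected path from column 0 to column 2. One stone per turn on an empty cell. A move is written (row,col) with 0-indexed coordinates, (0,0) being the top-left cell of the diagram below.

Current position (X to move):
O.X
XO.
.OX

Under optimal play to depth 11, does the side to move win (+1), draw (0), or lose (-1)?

value(O.X/XO./.OX, X) = +1

[O.X/XO./.OX] X move#1: (0,1):+1/OXX/XO./.OX*, (1,2):+1/O.X/XOX/.OX, (2,0):+1/O.X/XO./XOX
[OXX/XO./.OX] O move#2: (1,2):-1/OXX/XOO/.OX*, (2,0):-1/OXX/XO./OOX
[OXX/XOO/.OX] X move#3: (2,0):+1/OXX/XOO/XOX*
[OXX/XOO/XOX] end (terminal -1, O#4); searched O.X/XO./.OX to 11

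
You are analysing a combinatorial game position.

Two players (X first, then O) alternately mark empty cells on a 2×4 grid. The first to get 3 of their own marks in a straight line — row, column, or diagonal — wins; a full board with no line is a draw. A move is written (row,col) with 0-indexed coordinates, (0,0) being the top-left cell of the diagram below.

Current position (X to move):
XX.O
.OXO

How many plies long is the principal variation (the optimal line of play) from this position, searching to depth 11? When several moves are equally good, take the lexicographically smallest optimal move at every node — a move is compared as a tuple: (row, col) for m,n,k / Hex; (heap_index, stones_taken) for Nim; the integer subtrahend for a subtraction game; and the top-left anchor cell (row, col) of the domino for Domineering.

ply 1, X at XX.O/.OXO | (0,2)=+1→XXXO/.OXO*; (1,0)=+0→XX.O/XOXO
ply 2: XXXO/.OXO is terminal -1 (O); from XX.O/.OXO depth 11

PV length from [XX.O/.OXO]: 1 ply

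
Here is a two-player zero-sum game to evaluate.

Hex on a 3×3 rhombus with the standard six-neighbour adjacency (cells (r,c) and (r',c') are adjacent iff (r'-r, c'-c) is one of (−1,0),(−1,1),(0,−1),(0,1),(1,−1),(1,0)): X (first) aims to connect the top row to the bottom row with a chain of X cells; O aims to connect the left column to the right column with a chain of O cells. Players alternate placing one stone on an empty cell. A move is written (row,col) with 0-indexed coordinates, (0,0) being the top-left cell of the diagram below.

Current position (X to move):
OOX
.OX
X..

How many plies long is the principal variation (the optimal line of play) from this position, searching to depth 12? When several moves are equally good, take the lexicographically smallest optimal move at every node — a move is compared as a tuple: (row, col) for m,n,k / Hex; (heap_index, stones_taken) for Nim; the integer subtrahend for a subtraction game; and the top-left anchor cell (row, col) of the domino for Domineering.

ply 1, X at OOX/.OX/X.. | (1,0)=+1→OOX/XOX/X..*; (2,1)=+1→OOX/.OX/XX.; (2,2)=+1→OOX/.OX/X.X
ply 2, O at OOX/XOX/X.. | (2,1)=-1→OOX/XOX/XO.*; (2,2)=-1→OOX/XOX/X.O
ply 3, X at OOX/XOX/XO. | (2,2)=+1→OOX/XOX/XOX*
ply 4: OOX/XOX/XOX is terminal -1 (O); from OOX/.OX/X.. depth 12

PV length from [OOX/.OX/X..]: 3 plies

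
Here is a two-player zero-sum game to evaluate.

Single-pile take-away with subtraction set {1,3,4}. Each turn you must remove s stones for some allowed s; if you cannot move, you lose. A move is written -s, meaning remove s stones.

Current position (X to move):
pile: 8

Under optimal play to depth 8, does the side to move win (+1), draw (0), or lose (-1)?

p1 X@[8]: -1[7]+1* -3[5]-1 -4[4]-1
p2 O@[7]: -1[6]-1* -3[4]-1 -4[3]-1
p3 X@[6]: -1[5]-1 -3[3]-1 -4[2]+1*
p4 O@[2]: -1[1]-1*
p5 X@[1]: -1[0]+1*
p6 O@[0] terminal -1; root [8] d8

value(8, X) = +1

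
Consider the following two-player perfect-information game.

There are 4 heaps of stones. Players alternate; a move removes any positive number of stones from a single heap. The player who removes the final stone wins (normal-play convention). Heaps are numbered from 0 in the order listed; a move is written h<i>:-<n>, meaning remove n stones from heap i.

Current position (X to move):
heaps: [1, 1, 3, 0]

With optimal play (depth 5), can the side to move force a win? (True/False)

ply 1, X at (1,1,3,0) | h0:-1=-1→(0,1,3,0); h1:-1=-1→(1,0,3,0); h2:-1=-1→(1,1,2,0); h2:-2=-1→(1,1,1,0); h2:-3=+1→(1,1,0,0)*
ply 2, O at (1,1,0,0) | h0:-1=-1→(0,1,0,0)*; h1:-1=-1→(1,0,0,0)
ply 3, X at (0,1,0,0) | h1:-1=+1→(0,0,0,0)*
ply 4: (0,0,0,0) is terminal -1 (O); from (1,1,3,0) depth 5

X winning at [(1,1,3,0)]: True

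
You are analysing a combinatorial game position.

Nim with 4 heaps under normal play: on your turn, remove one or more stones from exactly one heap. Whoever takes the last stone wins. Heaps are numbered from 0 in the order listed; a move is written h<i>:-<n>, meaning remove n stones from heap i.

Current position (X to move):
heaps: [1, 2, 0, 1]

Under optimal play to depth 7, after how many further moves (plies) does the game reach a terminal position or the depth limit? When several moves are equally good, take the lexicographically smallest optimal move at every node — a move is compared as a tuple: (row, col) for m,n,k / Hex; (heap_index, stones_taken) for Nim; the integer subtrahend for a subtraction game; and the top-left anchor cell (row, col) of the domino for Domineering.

PV length from [(1,2,0,1)]: 3 plies

ply 1, X at (1,2,0,1) | h0:-1=-1→(0,2,0,1); h1:-1=-1→(1,1,0,1); h1:-2=+1→(1,0,0,1)*; h3:-1=-1→(1,2,0,0)
ply 2, O at (1,0,0,1) | h0:-1=-1→(0,0,0,1)*; h3:-1=-1→(1,0,0,0)
ply 3, X at (0,0,0,1) | h3:-1=+1→(0,0,0,0)*
ply 4: (0,0,0,0) is terminal -1 (O); from (1,2,0,1) depth 7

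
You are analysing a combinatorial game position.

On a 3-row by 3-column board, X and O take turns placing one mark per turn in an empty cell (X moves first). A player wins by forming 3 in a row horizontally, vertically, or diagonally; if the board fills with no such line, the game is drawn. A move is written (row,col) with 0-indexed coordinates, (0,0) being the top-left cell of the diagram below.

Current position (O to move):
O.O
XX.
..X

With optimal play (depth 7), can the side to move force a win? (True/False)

O winning at [O.O/XX./..X]: True

p1 O@[O.O/XX./..X]: (0,1)[OOO/XX./..X]+1* (1,2)[O.O/XXO/..X]+0 (2,0)[O.O/XX./O.X]-1 (2,1)[O.O/XX./.OX]-1
p2 X@[OOO/XX./..X] terminal -1; root [O.O/XX./..X] d7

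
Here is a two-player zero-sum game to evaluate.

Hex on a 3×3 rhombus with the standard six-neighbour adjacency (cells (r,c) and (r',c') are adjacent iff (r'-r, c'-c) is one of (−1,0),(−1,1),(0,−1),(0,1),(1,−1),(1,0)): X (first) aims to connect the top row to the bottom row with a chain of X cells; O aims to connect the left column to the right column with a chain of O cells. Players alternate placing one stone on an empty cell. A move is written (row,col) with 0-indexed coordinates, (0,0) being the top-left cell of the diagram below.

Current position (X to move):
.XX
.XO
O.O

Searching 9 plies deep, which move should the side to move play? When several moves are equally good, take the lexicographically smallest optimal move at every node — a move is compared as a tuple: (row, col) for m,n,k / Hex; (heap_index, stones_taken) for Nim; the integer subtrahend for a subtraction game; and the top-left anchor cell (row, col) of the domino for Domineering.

ply 1, X at .XX/.XO/O.O | (0,0)=-1→XXX/.XO/O.O; (1,0)=-1→.XX/XXO/O.O; (2,1)=+1→.XX/.XO/OXO*
ply 2: .XX/.XO/OXO is terminal -1 (O); from .XX/.XO/O.O depth 9

X's best at [.XX/.XO/O.O]: (2,1)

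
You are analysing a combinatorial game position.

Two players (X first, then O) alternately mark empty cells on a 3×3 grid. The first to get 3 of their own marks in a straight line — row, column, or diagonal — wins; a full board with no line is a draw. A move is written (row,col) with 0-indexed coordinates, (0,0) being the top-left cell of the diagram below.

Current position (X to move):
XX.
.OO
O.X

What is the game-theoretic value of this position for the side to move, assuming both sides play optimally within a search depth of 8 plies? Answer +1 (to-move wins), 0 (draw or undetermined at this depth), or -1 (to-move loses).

[XX./.OO/O.X] X move#1: (0,2):+1/XXX/.OO/O.X*, (1,0):-1/XX./XOO/O.X, (2,1):-1/XX./.OO/OXX
[XXX/.OO/O.X] end (terminal -1, O#2); searched XX./.OO/O.X to 8

value(XX./.OO/O.X, X) = +1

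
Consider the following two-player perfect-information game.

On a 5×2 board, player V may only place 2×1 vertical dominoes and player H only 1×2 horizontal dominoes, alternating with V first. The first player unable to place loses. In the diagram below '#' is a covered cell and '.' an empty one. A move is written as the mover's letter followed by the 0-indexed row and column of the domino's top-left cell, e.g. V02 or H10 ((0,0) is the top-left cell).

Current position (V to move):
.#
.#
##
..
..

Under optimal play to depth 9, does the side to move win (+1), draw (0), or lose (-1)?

value(.#/.#/##/../.., V) = +1

ply 1, V at .#/.#/##/../.. | V00=-1→##/##/##/../..; V30=+1→.#/.#/##/#./#.*; V31=+1→.#/.#/##/.#/.#
ply 2: .#/.#/##/#./#. is terminal -1 (H); from .#/.#/##/../.. depth 9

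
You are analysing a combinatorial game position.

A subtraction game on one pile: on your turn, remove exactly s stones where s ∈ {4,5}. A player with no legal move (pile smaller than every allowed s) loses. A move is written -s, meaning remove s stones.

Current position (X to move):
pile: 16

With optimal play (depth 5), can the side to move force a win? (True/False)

X winning at [16]: True

[16] X move#1: -4:+1/12*, -5:+1/11
[12] O move#2: -4:-1/8*, -5:-1/7
[8] X move#3: -4:-1/4, -5:+1/3*
[3] end (terminal -1, O#4); searched 16 to 5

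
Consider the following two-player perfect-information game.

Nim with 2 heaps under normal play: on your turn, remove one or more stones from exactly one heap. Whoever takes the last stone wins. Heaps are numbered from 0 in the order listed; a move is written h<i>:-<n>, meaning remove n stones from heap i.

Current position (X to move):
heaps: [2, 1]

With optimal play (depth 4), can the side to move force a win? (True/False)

X winning at [(2,1)]: True

[(2,1)] X move#1: h0:-1:+1/(1,1)*, h0:-2:-1/(0,1), h1:-1:-1/(2,0)
[(1,1)] O move#2: h0:-1:-1/(0,1)*, h1:-1:-1/(1,0)
[(0,1)] X move#3: h1:-1:+1/(0,0)*
[(0,0)] end (terminal -1, O#4); searched (2,1) to 4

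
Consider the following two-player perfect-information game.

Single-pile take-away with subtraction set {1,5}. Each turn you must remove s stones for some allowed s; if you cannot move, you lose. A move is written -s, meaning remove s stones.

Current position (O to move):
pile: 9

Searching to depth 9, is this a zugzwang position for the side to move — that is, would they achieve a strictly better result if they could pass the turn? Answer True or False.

p1 O@[9]: -1[8]+1* -5[4]+1
p2 X@[8]: -1[7]-1* -5[3]-1
p3 O@[7]: -1[6]+1* -5[2]+1
p4 X@[6]: -1[5]-1* -5[1]-1
p5 O@[5]: -1[4]+1* -5[0]+1
p6 X@[4]: -1[3]-1*
p7 O@[3]: -1[2]+1*
p8 X@[2]: -1[1]-1*
p9 O@[1]: -1[0]+1*
p10 X@[0] terminal -1; root [9] d9
pass branch (X moves first from the same position):
  | p1 X@[9]: -1[8]+1* -5[4]+1
  | p2 O@[8]: -1[7]-1* -5[3]-1
  | p3 X@[7]: -1[6]+1* -5[2]+1
  | p4 O@[6]: -1[5]-1* -5[1]-1
  | p5 X@[5]: -1[4]+1* -5[0]+1
  | p6 O@[4]: -1[3]-1*
  | p7 X@[3]: -1[2]+1*
  | p8 O@[2]: -1[1]-1*
  | p9 X@[1]: -1[0]+1*
  | p10 O@[0] terminal -1; root [9] d9
O moving scores +1; O passing scores -1

zugzwang(9, O) = False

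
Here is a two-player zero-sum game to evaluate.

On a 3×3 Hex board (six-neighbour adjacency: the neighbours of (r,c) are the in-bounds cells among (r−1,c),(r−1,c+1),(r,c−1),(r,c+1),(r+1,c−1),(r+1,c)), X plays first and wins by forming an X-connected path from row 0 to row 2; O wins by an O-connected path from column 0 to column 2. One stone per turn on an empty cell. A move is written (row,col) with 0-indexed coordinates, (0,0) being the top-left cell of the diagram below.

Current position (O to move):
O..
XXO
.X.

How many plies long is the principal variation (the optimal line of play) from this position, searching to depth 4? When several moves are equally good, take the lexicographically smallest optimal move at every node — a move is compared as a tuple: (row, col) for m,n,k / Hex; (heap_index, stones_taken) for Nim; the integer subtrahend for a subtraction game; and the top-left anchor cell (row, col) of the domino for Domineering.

PV length from [O../XXO/.X.]: 2 plies

p1 O@[O../XXO/.X.]: (0,1)[OO./XXO/.X.]-1* (0,2)[O.O/XXO/.X.]-1 (2,0)[O../XXO/OX.]-1 (2,2)[O../XXO/.XO]-1
p2 X@[OO./XXO/.X.]: (0,2)[OOX/XXO/.X.]+1* (2,0)[OO./XXO/XX.]-1 (2,2)[OO./XXO/.XX]-1
p3 O@[OOX/XXO/.X.] terminal -1; root [O../XXO/.X.] d4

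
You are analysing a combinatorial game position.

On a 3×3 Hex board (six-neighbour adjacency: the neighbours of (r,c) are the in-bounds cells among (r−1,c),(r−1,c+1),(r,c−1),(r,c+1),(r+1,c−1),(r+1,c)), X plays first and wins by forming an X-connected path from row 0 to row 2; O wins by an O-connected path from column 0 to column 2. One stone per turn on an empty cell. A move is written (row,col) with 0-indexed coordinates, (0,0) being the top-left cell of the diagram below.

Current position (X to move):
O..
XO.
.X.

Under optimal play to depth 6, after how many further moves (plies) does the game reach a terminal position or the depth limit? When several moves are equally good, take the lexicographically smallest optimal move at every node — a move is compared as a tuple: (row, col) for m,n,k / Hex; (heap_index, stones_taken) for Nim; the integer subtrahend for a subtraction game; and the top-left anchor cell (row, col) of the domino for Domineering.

p1 X@[O../XO./.X.]: (0,1)[OX./XO./.X.]-1* (0,2)[O.X/XO./.X.]-1 (1,2)[O../XOX/.X.]-1 (2,0)[O../XO./XX.]-1 (2,2)[O../XO./.XX]-1
p2 O@[OX./XO./.X.]: (0,2)[OXO/XO./.X.]-1 (1,2)[OX./XOO/.X.]-1 (2,0)[OX./XO./OX.]+1* (2,2)[OX./XO./.XO]-1
p3 X@[OX./XO./OX.]: (0,2)[OXX/XO./OX.]-1* (1,2)[OX./XOX/OX.]-1 (2,2)[OX./XO./OXX]-1
p4 O@[OXX/XO./OX.]: (1,2)[OXX/XOO/OX.]+1* (2,2)[OXX/XO./OXO]-1
p5 X@[OXX/XOO/OX.] terminal -1; root [O../XO./.X.] d6

PV length from [O../XO./.X.]: 4 plies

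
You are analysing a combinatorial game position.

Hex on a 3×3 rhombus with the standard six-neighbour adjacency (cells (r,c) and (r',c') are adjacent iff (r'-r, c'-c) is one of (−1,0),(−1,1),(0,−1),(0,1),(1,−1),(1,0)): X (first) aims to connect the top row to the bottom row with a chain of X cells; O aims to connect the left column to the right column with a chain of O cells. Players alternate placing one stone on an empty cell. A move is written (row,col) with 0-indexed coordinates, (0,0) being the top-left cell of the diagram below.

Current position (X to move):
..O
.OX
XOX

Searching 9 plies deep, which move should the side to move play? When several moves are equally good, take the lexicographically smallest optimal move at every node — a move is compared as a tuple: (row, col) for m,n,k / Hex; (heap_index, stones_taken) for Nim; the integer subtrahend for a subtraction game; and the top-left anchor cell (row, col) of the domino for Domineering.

X's best at [..O/.OX/XOX]: (1,0)

[..O/.OX/XOX] X move#1: (0,0):-1/X.O/.OX/XOX, (0,1):-1/.XO/.OX/XOX, (1,0):+1/..O/XOX/XOX*
[..O/XOX/XOX] O move#2: (0,0):-1/O.O/XOX/XOX*, (0,1):-1/.OO/XOX/XOX
[O.O/XOX/XOX] X move#3: (0,1):+1/OXO/XOX/XOX*
[OXO/XOX/XOX] end (terminal -1, O#4); searched ..O/.OX/XOX to 9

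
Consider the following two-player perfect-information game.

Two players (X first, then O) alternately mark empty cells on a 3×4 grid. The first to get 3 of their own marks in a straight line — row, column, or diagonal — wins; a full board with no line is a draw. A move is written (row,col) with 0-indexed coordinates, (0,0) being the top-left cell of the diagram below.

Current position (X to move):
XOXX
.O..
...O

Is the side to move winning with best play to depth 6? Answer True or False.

X winning at [XOXX/.O../...O]: False

p1 X@[XOXX/.O../...O]: (1,0)[XOXX/XO../...O]-1* (1,2)[XOXX/.OX./...O]-1 (1,3)[XOXX/.O.X/...O]-1 (2,0)[XOXX/.O../X..O]-1 (2,1)[XOXX/.O../.X.O]-1 (2,2)[XOXX/.O../..XO]-1
p2 O@[XOXX/XO../...O]: (1,2)[XOXX/XOO./...O]+1* (1,3)[XOXX/XO.O/...O]-1 (2,0)[XOXX/XO../O..O]+1 (2,1)[XOXX/XO../.O.O]+1 (2,2)[XOXX/XO../..OO]-1
p3 X@[XOXX/XOO./...O] terminal -1; root [XOXX/.O../...O] d6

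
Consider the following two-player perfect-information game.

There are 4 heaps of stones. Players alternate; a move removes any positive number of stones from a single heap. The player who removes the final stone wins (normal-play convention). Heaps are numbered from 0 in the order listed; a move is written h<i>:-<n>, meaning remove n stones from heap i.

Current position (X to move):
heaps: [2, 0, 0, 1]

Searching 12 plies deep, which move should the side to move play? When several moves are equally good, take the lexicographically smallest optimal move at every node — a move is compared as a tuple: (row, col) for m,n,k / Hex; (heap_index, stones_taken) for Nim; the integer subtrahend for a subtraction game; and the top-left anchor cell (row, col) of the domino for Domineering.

X's best at [(2,0,0,1)]: h0:-1

ply 1, X at (2,0,0,1) | h0:-1=+1→(1,0,0,1)*; h0:-2=-1→(0,0,0,1); h3:-1=-1→(2,0,0,0)
ply 2, O at (1,0,0,1) | h0:-1=-1→(0,0,0,1)*; h3:-1=-1→(1,0,0,0)
ply 3, X at (0,0,0,1) | h3:-1=+1→(0,0,0,0)*
ply 4: (0,0,0,0) is terminal -1 (O); from (2,0,0,1) depth 12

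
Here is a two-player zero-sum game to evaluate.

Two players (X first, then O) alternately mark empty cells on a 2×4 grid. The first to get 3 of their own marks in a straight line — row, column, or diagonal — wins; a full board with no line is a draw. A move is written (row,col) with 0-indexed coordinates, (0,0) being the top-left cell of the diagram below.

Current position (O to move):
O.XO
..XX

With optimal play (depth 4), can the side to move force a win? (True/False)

O winning at [O.XO/..XX]: False

[O.XO/..XX] O move#1: (0,1):-1/OOXO/..XX, (1,0):-1/O.XO/O.XX, (1,1):+0/O.XO/.OXX*
[O.XO/.OXX] X move#2: (0,1):+0/OXXO/.OXX*, (1,0):+0/O.XO/XOXX
[OXXO/.OXX] O move#3: (1,0):+0/OXXO/OOXX*
[OXXO/OOXX] end (terminal +0, X#4); searched O.XO/..XX to 4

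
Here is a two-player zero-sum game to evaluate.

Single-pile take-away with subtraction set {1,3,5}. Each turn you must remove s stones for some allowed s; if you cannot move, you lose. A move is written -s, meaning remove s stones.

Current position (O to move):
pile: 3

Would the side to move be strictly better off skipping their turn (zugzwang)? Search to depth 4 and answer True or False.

ply 1, O at 3 | -1=+1→2*; -3=+1→0
ply 2, X at 2 | -1=-1→1*
ply 3, O at 1 | -1=+1→0*
ply 4: 0 is terminal -1 (X); from 3 depth 4
pass branch (X moves first from the same position):
  | ply 1, X at 3 | -1=+1→2*; -3=+1→0
  | ply 2, O at 2 | -1=-1→1*
  | ply 3, X at 1 | -1=+1→0*
  | ply 4: 0 is terminal -1 (O); from 3 depth 4
O moving scores +1; O passing scores -1

zugzwang(3, O) = False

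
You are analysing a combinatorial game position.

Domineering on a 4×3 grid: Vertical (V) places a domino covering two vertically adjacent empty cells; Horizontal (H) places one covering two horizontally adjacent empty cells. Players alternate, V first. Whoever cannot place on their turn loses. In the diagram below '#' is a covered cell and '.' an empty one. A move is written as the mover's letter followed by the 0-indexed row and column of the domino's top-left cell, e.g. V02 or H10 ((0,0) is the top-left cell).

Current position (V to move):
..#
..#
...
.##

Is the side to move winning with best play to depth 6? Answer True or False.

p1 V@[..#/..#/.../.##]: V00[#.#/#.#/.../.##]+1* V01[.##/.##/.../.##]+1 V10[..#/#.#/#../.##]+1 V11[..#/.##/.#./.##]+1 V20[..#/..#/#../###]-1
p2 H@[#.#/#.#/.../.##]: H20[#.#/#.#/##./.##]-1* H21[#.#/#.#/.##/.##]-1
p3 V@[#.#/#.#/##./.##]: V01[###/###/##./.##]+1*
p4 H@[###/###/##./.##] terminal -1; root [..#/..#/.../.##] d6

V winning at [..#/..#/.../.##]: True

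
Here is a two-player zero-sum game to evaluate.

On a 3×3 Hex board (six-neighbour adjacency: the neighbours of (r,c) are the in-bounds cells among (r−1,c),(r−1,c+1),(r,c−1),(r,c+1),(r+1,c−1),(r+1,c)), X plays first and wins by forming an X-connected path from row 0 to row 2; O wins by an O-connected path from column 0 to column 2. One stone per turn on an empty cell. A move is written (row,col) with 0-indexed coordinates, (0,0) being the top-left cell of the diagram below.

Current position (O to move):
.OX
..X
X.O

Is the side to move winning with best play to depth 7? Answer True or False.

O winning at [.OX/..X/X.O]: False

[.OX/..X/X.O] O move#1: (0,0):-1/OOX/..X/X.O*, (1,0):-1/.OX/O.X/X.O, (1,1):-1/.OX/.OX/X.O, (2,1):-1/.OX/..X/XOO
[OOX/..X/X.O] X move#2: (1,0):+1/OOX/X.X/X.O*, (1,1):+1/OOX/.XX/X.O, (2,1):+1/OOX/..X/XXO
[OOX/X.X/X.O] O move#3: (1,1):-1/OOX/XOX/X.O*, (2,1):-1/OOX/X.X/XOO
[OOX/XOX/X.O] X move#4: (2,1):+1/OOX/XOX/XXO*
[OOX/XOX/XXO] end (terminal -1, O#5); searched .OX/..X/X.O to 7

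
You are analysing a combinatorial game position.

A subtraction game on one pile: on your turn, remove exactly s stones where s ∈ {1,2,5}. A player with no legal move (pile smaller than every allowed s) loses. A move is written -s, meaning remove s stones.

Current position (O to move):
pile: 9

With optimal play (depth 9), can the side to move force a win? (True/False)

[9] O move#1: -1:-1/8*, -2:-1/7, -5:-1/4
[8] X move#2: -1:-1/7, -2:+1/6*, -5:+1/3
[6] O move#3: -1:-1/5*, -2:-1/4, -5:-1/1
[5] X move#4: -1:-1/4, -2:+1/3*, -5:+1/0
[3] O move#5: -1:-1/2*, -2:-1/1
[2] X move#6: -1:-1/1, -2:+1/0*
[0] end (terminal -1, O#7); searched 9 to 9

O winning at [9]: False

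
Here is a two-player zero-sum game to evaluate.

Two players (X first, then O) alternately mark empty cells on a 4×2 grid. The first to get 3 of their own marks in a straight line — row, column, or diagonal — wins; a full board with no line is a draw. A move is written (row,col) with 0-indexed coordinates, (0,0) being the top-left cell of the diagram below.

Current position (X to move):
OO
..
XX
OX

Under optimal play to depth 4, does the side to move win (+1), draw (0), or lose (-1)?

ply 1, X at OO/../XX/OX | (1,0)=+0→OO/X./XX/OX; (1,1)=+1→OO/.X/XX/OX*
ply 2: OO/.X/XX/OX is terminal -1 (O); from OO/../XX/OX depth 4

value(OO/../XX/OX, X) = +1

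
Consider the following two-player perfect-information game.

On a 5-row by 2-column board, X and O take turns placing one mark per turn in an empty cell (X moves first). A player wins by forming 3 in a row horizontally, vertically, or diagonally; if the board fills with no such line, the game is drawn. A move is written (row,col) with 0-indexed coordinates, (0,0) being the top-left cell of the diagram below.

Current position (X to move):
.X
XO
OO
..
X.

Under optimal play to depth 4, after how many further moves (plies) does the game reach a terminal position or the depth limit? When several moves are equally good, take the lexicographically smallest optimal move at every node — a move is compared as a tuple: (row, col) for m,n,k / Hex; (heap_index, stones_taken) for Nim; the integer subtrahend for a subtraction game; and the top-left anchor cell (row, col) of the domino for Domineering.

ply 1, X at .X/XO/OO/../X. | (0,0)=-1→XX/XO/OO/../X.; (3,0)=-1→.X/XO/OO/X./X.; (3,1)=+0→.X/XO/OO/.X/X.*; (4,1)=-1→.X/XO/OO/../XX
ply 2, O at .X/XO/OO/.X/X. | (0,0)=+0→OX/XO/OO/.X/X.*; (3,0)=+0→.X/XO/OO/OX/X.; (4,1)=+0→.X/XO/OO/.X/XO
ply 3, X at OX/XO/OO/.X/X. | (3,0)=+0→OX/XO/OO/XX/X.*; (4,1)=+0→OX/XO/OO/.X/XX
ply 4, O at OX/XO/OO/XX/X. | (4,1)=+0→OX/XO/OO/XX/XO*
ply 5: OX/XO/OO/XX/XO is terminal +0 (X); from .X/XO/OO/../X. depth 4

PV length from [.X/XO/OO/../X.]: 4 plies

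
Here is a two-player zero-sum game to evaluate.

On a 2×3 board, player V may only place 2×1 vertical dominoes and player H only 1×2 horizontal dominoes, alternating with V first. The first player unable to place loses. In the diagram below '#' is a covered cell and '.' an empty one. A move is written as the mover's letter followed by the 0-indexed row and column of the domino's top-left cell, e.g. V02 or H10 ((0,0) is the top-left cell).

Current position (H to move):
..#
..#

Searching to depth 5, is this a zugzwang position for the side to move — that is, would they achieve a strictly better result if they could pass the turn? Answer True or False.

zugzwang(..#/..#, H) = False

ply 1, H at ..#/..# | H00=+1→###/..#*; H10=+1→..#/###
ply 2: ###/..# is terminal -1 (V); from ..#/..# depth 5
pass branch (V moves first from the same position):
  | ply 1, V at ..#/..# | V00=+1→#.#/#.#*; V01=+1→.##/.##
  | ply 2: #.#/#.# is terminal -1 (H); from ..#/..# depth 5
H moving scores +1; H passing scores -1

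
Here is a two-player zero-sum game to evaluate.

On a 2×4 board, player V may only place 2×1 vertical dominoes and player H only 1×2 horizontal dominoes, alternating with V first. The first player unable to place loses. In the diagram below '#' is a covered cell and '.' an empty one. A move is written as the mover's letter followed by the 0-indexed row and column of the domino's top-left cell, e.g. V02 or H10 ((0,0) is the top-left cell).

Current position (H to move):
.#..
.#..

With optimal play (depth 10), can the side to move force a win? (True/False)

H winning at [.#../.#..]: True

ply 1, H at .#../.#.. | H02=+1→.###/.#..*; H12=+1→.#../.###
ply 2, V at .###/.#.. | V00=-1→####/##..*
ply 3, H at ####/##.. | H12=+1→####/####*
ply 4: ####/#### is terminal -1 (V); from .#../.#.. depth 10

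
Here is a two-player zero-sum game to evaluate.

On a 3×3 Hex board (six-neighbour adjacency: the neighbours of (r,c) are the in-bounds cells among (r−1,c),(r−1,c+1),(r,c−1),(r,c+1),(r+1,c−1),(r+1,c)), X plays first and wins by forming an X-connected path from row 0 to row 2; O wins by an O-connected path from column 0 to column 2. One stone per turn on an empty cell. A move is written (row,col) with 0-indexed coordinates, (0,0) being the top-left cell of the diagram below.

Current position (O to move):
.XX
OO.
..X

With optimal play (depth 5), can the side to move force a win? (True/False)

O winning at [.XX/OO./..X]: True

[.XX/OO./..X] O move#1: (0,0):-1/OXX/OO./..X, (1,2):+1/.XX/OOO/..X*, (2,0):-1/.XX/OO./O.X, (2,1):-1/.XX/OO./.OX
[.XX/OOO/..X] end (terminal -1, X#2); searched .XX/OO./..X to 5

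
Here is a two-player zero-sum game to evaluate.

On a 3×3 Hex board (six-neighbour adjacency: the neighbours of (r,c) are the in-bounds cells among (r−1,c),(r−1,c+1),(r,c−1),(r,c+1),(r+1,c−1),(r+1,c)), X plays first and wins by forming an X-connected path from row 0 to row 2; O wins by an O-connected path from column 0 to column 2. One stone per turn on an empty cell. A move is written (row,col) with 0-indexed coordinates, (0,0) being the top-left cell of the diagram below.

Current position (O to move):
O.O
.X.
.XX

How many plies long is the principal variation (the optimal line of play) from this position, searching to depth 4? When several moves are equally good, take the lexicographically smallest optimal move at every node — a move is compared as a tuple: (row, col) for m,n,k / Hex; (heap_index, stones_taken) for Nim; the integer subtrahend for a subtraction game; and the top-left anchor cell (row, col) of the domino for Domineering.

PV length from [O.O/.X./.XX]: 1 ply

[O.O/.X./.XX] O move#1: (0,1):+1/OOO/.X./.XX*, (1,0):-1/O.O/OX./.XX, (1,2):-1/O.O/.XO/.XX, (2,0):-1/O.O/.X./OXX
[OOO/.X./.XX] end (terminal -1, X#2); searched O.O/.X./.XX to 4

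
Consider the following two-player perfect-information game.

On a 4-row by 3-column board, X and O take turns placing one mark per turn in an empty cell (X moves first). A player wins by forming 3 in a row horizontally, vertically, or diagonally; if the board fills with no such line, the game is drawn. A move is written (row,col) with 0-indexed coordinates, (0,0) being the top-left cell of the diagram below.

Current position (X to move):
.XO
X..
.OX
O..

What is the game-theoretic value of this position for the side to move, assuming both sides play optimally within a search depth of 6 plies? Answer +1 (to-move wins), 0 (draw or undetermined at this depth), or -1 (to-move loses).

[.XO/X../.OX/O..] X move#1: (0,0):-1/XXO/X../.OX/O.., (1,1):-1/.XO/XX./.OX/O.., (1,2):+1/.XO/X.X/.OX/O..*, (2,0):-1/.XO/X../XOX/O.., (3,1):-1/.XO/X../.OX/OX., (3,2):-1/.XO/X../.OX/O.X
[.XO/X.X/.OX/O..] O move#2: (0,0):-1/OXO/X.X/.OX/O..*, (1,1):-1/.XO/XOX/.OX/O.., (2,0):-1/.XO/X.X/OOX/O.., (3,1):-1/.XO/X.X/.OX/OO., (3,2):-1/.XO/X.X/.OX/O.O
[OXO/X.X/.OX/O..] X move#3: (1,1):+1/OXO/XXX/.OX/O..*, (2,0):+1/OXO/X.X/XOX/O.., (3,1):+1/OXO/X.X/.OX/OX., (3,2):+1/OXO/X.X/.OX/O.X
[OXO/XXX/.OX/O..] end (terminal -1, O#4); searched .XO/X../.OX/O.. to 6

value(.XO/X../.OX/O.., X) = +1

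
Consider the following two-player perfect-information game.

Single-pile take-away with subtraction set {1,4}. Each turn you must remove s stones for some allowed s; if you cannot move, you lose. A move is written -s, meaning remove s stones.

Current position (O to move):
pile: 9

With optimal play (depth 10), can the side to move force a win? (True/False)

[9] O move#1: -1:-1/8, -4:+1/5*
[5] X move#2: -1:-1/4*, -4:-1/1
[4] O move#3: -1:-1/3, -4:+1/0*
[0] end (terminal -1, X#4); searched 9 to 10

O winning at [9]: True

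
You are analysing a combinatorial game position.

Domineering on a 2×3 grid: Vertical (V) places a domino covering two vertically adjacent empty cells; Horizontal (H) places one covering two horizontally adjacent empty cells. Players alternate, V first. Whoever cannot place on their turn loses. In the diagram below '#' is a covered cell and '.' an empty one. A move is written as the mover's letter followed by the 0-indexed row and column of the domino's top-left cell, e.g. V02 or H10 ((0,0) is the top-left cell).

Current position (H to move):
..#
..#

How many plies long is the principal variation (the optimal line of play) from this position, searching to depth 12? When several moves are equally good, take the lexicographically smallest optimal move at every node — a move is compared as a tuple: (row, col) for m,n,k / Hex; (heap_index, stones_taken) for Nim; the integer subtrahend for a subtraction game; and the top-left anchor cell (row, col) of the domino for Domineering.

p1 H@[..#/..#]: H00[###/..#]+1* H10[..#/###]+1
p2 V@[###/..#] terminal -1; root [..#/..#] d12

PV length from [..#/..#]: 1 ply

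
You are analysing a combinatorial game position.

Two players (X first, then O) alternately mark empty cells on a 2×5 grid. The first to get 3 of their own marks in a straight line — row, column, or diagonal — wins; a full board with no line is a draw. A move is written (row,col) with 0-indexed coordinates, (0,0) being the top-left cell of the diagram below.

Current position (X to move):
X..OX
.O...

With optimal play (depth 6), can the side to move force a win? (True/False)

p1 X@[X..OX/.O...]: (0,1)[XX.OX/.O...]+0* (0,2)[X.XOX/.O...]+0 (1,0)[X..OX/XO...]+0 (1,2)[X..OX/.OX..]+0 (1,3)[X..OX/.O.X.]+0 (1,4)[X..OX/.O..X]-1
p2 O@[XX.OX/.O...]: (0,2)[XXOOX/.O...]+0* (1,0)[XX.OX/OO...]-1 (1,2)[XX.OX/.OO..]-1 (1,3)[XX.OX/.O.O.]-1 (1,4)[XX.OX/.O..O]-1
p3 X@[XXOOX/.O...]: (1,0)[XXOOX/XO...]+0* (1,2)[XXOOX/.OX..]+0 (1,3)[XXOOX/.O.X.]+0 (1,4)[XXOOX/.O..X]-1
p4 O@[XXOOX/XO...]: (1,2)[XXOOX/XOO..]+0* (1,3)[XXOOX/XO.O.]+0 (1,4)[XXOOX/XO..O]+0
p5 X@[XXOOX/XOO..]: (1,3)[XXOOX/XOOX.]+0* (1,4)[XXOOX/XOO.X]-1
p6 O@[XXOOX/XOOX.]: (1,4)[XXOOX/XOOXO]+0*
p7 X@[XXOOX/XOOXO] terminal +0; root [X..OX/.O...] d6

X winning at [X..OX/.O...]: False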